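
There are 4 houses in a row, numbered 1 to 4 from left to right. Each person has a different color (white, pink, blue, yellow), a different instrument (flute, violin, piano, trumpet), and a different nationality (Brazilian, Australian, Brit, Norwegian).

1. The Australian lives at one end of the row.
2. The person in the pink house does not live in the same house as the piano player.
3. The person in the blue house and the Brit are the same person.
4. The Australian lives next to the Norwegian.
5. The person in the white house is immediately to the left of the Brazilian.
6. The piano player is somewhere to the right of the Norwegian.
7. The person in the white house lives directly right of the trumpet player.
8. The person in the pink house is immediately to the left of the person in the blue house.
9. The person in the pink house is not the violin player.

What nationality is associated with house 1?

That leaves Australian as the nationality for house 1.
From clue 4, the Norwegian must be in house 2.
The only color still possible for house 1 is yellow.
The only color still possible for house 4 is blue.
The Brit is in house 4 (clue 3).
By clue 8, the person in the pink house is in house 3.
That leaves white as the color for house 2.
So house 3 gets Brazilian for nationality.
The piano player is in house 4 (clue 2).
The trumpet player is in house 1 (clue 7).
That leaves flute as the instrument for house 3.
House 2's instrument must be violin (nothing else left).
So: house 1 = yellow/trumpet/Australian, house 2 = white/violin/Norwegian, house 3 = pink/flute/Brazilian, house 4 = blue/piano/Brit.

Australian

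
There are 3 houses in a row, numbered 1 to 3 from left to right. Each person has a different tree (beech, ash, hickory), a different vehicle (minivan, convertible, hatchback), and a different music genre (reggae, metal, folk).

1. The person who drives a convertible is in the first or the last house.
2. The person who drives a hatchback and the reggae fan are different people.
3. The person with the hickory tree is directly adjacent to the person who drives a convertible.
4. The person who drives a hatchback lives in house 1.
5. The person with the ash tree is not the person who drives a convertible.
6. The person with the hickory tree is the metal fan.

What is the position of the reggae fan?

By clue 3, the person with the hickory tree is in house 2.
By clue 4, the person who drives a hatchback is in house 1.
By clue 6, the metal fan is in house 2.
That leaves minivan as the vehicle for house 2.
The only vehicle still possible for house 3 is convertible.
Clue 2: the reggae fan is in house 3.
The person with the ash tree is in house 1 (clue 5).
House 3's tree must be beech (nothing else left).
So house 1 gets folk for music genre.
So: house 1 = ash/hatchback/folk, house 2 = hickory/minivan/metal, house 3 = beech/convertible/reggae.

3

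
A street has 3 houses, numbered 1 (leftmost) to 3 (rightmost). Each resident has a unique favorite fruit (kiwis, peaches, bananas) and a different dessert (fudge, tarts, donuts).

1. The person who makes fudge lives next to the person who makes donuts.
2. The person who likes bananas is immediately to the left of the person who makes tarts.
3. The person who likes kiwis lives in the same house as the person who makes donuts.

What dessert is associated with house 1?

donuts

The person who likes bananas is narrowed to house 1 or 2; consider each.
Placing it in house 1 leads to a contradiction, so it's in house 2.
Clue 2: the person who makes tarts is in house 3.
Clue 3 places the person who likes kiwis in house 1.
Clue 3 places the person who makes donuts in house 1.
The only favorite fruit still possible for house 3 is peaches.
So house 2 gets fudge for dessert.
So: house 1 = kiwis/donuts, house 2 = bananas/fudge, house 3 = peaches/tarts.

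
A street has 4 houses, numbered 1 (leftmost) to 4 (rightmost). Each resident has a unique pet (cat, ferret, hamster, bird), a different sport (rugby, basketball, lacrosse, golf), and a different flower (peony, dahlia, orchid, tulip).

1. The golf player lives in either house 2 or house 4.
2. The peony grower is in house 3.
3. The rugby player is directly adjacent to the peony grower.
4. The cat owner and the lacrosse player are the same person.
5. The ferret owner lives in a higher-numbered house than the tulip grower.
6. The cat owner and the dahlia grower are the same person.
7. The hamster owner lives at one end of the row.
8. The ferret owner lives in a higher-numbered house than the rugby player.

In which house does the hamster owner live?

From clue 2, the peony grower must be in house 3.
From clue 8, the rugby player must be in house 2.
So house 4 gets golf for sport.
Clue 6: the cat owner is in house 1.
By clue 6, the dahlia grower is in house 1.
House 2 pet: only bird fits.
House 3 pet: only ferret fits.
House 4's pet must be hamster (nothing else left).
That leaves tulip as the flower for house 2.
So house 4 gets orchid for flower.
From clue 4, the lacrosse player must be in house 1.
House 3 sport: only basketball fits.
So: house 1 = cat/lacrosse/dahlia, house 2 = bird/rugby/tulip, house 3 = ferret/basketball/peony, house 4 = hamster/golf/orchid.

4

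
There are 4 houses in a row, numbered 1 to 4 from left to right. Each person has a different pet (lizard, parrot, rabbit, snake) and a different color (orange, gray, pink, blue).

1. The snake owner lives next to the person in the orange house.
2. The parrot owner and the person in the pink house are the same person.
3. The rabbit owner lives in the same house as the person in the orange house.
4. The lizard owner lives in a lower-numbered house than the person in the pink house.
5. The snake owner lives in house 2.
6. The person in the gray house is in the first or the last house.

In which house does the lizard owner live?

1

From clue 5, the snake owner must be in house 2.
So house 4 gets parrot for pet.
The only color still possible for house 2 is blue.
Clue 2 places the person in the pink house in house 4.
So house 3 gets orange for color.
By clue 3, the rabbit owner is in house 3.
So house 1 gets lizard for pet.
House 1 color: only gray fits.
So: house 1 = lizard/gray, house 2 = snake/blue, house 3 = rabbit/orange, house 4 = parrot/pink.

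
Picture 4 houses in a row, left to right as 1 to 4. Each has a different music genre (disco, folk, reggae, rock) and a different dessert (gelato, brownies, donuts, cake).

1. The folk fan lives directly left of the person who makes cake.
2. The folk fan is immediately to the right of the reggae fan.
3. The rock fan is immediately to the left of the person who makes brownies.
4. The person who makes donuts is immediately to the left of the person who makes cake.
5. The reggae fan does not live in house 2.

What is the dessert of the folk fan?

donuts

By clue 5, the reggae fan is in house 1.
So house 4 gets disco for music genre.
By clue 2, the folk fan is in house 2.
House 3 music genre: only rock fits.
House 1 dessert: only gelato fits.
House 2 dessert: only donuts fits.
The person who makes cake is in house 3 (clue 1).
From clue 3, the person who makes brownies must be in house 4.
So: house 1 = reggae/gelato, house 2 = folk/donuts, house 3 = rock/cake, house 4 = disco/brownies.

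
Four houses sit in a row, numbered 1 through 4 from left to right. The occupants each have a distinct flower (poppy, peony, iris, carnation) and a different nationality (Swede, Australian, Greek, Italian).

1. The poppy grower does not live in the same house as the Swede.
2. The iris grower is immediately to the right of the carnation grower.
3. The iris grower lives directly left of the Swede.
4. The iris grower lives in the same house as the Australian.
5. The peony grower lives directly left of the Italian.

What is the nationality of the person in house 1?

That leaves poppy as the flower for house 4.
House 1's nationality must be Greek (nothing else left).
From clue 1, the Swede must be in house 3.
By clue 3, the iris grower is in house 2.
From clue 4, the Australian must be in house 2.
House 1's flower must be carnation (nothing else left).
So house 3 gets peony for flower.
The only nationality still possible for house 4 is Italian.
So: house 1 = carnation/Greek, house 2 = iris/Australian, house 3 = peony/Swede, house 4 = poppy/Italian.

Greek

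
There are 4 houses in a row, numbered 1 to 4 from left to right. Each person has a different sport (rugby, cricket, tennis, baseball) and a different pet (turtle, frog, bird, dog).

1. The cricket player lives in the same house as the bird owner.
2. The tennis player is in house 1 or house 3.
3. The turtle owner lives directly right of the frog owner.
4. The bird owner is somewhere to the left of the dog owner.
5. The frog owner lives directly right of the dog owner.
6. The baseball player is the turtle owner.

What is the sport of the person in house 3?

By clue 5, the frog owner is in house 3.
From clue 5, the dog owner must be in house 2.
That leaves bird as the pet for house 1.
That leaves turtle as the pet for house 4.
Clue 1: the cricket player is in house 1.
From clue 6, the baseball player must be in house 4.
House 2's sport must be rugby (nothing else left).
So house 3 gets tennis for sport.
So: house 1 = cricket/bird, house 2 = rugby/dog, house 3 = tennis/frog, house 4 = baseball/turtle.

tennis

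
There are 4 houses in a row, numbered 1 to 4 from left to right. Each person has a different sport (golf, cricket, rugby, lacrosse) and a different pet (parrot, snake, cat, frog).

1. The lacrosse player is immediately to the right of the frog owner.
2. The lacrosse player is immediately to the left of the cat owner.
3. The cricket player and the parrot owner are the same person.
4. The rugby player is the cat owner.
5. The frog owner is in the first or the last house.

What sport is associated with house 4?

From clue 5, the frog owner must be in house 1.
Clue 1 places the lacrosse player in house 2.
The cat owner is in house 3 (clue 2).
From clue 4, the rugby player must be in house 3.
So house 1 gets golf for sport.
House 4 sport: only cricket fits.
From clue 3, the parrot owner must be in house 4.
That leaves snake as the pet for house 2.
So: house 1 = golf/frog, house 2 = lacrosse/snake, house 3 = rugby/cat, house 4 = cricket/parrot.

cricket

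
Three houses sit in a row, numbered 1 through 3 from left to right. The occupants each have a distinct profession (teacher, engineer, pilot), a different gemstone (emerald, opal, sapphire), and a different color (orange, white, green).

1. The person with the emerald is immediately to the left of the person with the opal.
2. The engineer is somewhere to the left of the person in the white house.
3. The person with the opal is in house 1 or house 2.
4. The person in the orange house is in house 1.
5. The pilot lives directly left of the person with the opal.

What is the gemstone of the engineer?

opal

Clue 3 places the person with the opal in house 2.
From clue 4, the person in the orange house must be in house 1.
Clue 5: the pilot is in house 1.
So house 3 gets teacher for profession.
So house 3 gets sapphire for gemstone.
Clue 2: the person in the white house is in house 3.
House 2's profession must be engineer (nothing else left).
That leaves emerald as the gemstone for house 1.
House 2's color must be green (nothing else left).
So: house 1 = pilot/emerald/orange, house 2 = engineer/opal/green, house 3 = teacher/sapphire/white.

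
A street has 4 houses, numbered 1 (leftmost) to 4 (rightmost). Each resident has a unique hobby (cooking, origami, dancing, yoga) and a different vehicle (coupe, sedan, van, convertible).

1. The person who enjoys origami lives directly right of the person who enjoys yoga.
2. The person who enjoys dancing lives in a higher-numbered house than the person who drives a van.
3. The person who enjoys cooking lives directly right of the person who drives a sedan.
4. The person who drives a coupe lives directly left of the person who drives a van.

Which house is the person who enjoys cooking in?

So house 1 gets yoga for hobby.
The only vehicle still possible for house 4 is convertible.
Clue 1: the person who enjoys origami is in house 2.
House 1's vehicle must be coupe (nothing else left).
By clue 4, the person who drives a van is in house 2.
House 3 vehicle: only sedan fits.
The person who enjoys cooking is in house 4 (clue 3).
So house 3 gets dancing for hobby.
So: house 1 = yoga/coupe, house 2 = origami/van, house 3 = dancing/sedan, house 4 = cooking/convertible.

4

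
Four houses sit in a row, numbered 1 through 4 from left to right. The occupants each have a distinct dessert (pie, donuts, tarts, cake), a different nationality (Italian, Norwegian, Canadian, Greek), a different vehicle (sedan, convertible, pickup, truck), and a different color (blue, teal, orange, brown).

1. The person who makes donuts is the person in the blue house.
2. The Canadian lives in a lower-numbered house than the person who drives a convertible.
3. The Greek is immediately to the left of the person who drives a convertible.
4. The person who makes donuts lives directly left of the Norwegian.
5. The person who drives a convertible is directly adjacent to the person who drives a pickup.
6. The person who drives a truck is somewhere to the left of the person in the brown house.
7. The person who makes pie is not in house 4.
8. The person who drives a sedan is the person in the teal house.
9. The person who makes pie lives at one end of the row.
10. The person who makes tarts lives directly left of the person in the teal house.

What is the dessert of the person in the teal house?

The person who makes pie is in house 1 (clue 9).
House 4 dessert: only cake fits.
So house 1 gets orange for color.
The person who makes donuts is narrowed to house 2 or 3; consider each.
Placing it in house 3 leads to a contradiction, so it's in house 2.
Clue 1 places the person in the blue house in house 2.
By clue 4, the Norwegian is in house 3.
House 3 dessert: only tarts fits.
House 4 nationality: only Italian fits.
By clue 10, the person in the teal house is in house 4.
House 3's color must be brown (nothing else left).
From clue 8, the person who drives a sedan must be in house 4.
The Canadian is narrowed to house 1 or 2; consider each.
Placing it in house 2 leads to a contradiction, so it's in house 1.
That leaves Greek as the nationality for house 2.
By clue 3, the person who drives a convertible is in house 3.
Clue 5: the person who drives a pickup is in house 2.
House 1 vehicle: only truck fits.
So: house 1 = pie/Canadian/truck/orange, house 2 = donuts/Greek/pickup/blue, house 3 = tarts/Norwegian/convertible/brown, house 4 = cake/Italian/sedan/teal.

cake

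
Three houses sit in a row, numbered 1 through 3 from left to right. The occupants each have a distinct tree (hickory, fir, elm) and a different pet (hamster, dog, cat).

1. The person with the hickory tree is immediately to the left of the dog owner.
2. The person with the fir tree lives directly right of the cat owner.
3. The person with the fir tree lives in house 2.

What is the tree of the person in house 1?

By clue 3, the person with the fir tree is in house 2.
House 3's tree must be elm (nothing else left).
Clue 1: the dog owner is in house 2.
By clue 2, the cat owner is in house 1.
House 1 tree: only hickory fits.
So house 3 gets hamster for pet.
So: house 1 = hickory/cat, house 2 = fir/dog, house 3 = elm/hamster.

hickory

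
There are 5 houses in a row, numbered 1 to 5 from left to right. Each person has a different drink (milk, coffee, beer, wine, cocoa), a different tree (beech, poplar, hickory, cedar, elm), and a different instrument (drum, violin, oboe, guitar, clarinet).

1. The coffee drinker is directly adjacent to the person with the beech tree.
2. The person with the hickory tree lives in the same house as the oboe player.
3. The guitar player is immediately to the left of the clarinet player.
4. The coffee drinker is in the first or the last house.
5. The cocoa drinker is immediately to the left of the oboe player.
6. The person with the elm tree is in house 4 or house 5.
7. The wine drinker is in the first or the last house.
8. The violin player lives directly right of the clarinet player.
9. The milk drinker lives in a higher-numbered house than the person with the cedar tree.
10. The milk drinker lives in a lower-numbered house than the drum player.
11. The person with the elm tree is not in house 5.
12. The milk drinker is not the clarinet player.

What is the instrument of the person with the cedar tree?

guitar

Clue 11 places the person with the elm tree in house 4.
That leaves guitar as the instrument for house 1.
Clue 1: the coffee drinker is in house 1.
Clue 1: the person with the beech tree is in house 2.
From clue 3, the clarinet player must be in house 2.
The violin player is in house 3 (clue 8).
That leaves wine as the drink for house 5.
So house 4 gets drum for instrument.
The only instrument still possible for house 5 is oboe.
The person with the hickory tree is in house 5 (clue 2).
From clue 5, the cocoa drinker must be in house 4.
By clue 10, the milk drinker is in house 3.
That leaves beer as the drink for house 2.
From clue 9, the person with the cedar tree must be in house 1.
The only tree still possible for house 3 is poplar.
So: house 1 = coffee/cedar/guitar, house 2 = beer/beech/clarinet, house 3 = milk/poplar/violin, house 4 = cocoa/elm/drum, house 5 = wine/hickory/oboe.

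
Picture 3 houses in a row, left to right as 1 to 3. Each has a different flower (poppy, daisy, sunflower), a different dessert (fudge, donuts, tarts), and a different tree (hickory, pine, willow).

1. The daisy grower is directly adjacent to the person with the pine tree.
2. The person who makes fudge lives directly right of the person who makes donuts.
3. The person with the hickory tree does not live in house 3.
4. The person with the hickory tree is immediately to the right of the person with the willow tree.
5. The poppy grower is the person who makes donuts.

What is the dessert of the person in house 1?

donuts

Clue 4: the person with the hickory tree is in house 2.
The person with the willow tree is in house 1 (clue 4).
So house 3 gets pine for tree.
Clue 1: the daisy grower is in house 2.
House 3 flower: only sunflower fits.
By clue 5, the person who makes donuts is in house 1.
That leaves poppy as the flower for house 1.
From clue 2, the person who makes fudge must be in house 2.
The only dessert still possible for house 3 is tarts.
So: house 1 = poppy/donuts/willow, house 2 = daisy/fudge/hickory, house 3 = sunflower/tarts/pine.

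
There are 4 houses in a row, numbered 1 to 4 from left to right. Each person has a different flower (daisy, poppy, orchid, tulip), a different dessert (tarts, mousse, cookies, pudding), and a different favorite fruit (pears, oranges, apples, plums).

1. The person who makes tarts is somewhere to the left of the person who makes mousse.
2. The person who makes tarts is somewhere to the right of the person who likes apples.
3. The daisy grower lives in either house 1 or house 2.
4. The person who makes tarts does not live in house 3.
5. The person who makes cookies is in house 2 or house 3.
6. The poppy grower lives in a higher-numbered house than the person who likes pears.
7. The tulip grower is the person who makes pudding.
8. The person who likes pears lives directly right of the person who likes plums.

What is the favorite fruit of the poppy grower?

By clue 4, the person who makes tarts is in house 2.
So house 1 gets pudding for dessert.
The only dessert still possible for house 3 is cookies.
House 4's dessert must be mousse (nothing else left).
House 4 favorite fruit: only oranges fits.
By clue 2, the person who likes apples is in house 1.
Clue 7 places the tulip grower in house 1.
So house 2 gets plums for favorite fruit.
The only favorite fruit still possible for house 3 is pears.
The poppy grower is in house 4 (clue 6).
The only flower still possible for house 2 is daisy.
So house 3 gets orchid for flower.
So: house 1 = tulip/pudding/apples, house 2 = daisy/tarts/plums, house 3 = orchid/cookies/pears, house 4 = poppy/mousse/oranges.

oranges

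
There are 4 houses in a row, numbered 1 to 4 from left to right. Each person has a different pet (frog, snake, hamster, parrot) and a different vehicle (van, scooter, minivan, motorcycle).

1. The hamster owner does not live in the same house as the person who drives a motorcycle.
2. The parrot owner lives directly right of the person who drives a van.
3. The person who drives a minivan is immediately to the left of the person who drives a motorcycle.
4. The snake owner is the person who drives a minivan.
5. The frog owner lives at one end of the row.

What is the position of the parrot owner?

2

The frog owner is narrowed to house 1 or 4; consider each.
Placing it in house 1 leads to a contradiction, so it's in house 4.
The parrot owner is narrowed to house 2 or 3; consider each.
Placing it in house 3 leads to a contradiction, so it's in house 2.
The person who drives a van is in house 1 (clue 2).
Clue 4: the snake owner is in house 3.
Clue 4 places the person who drives a minivan in house 3.
So house 1 gets hamster for pet.
The only vehicle still possible for house 2 is scooter.
House 4's vehicle must be motorcycle (nothing else left).
So: house 1 = hamster/van, house 2 = parrot/scooter, house 3 = snake/minivan, house 4 = frog/motorcycle.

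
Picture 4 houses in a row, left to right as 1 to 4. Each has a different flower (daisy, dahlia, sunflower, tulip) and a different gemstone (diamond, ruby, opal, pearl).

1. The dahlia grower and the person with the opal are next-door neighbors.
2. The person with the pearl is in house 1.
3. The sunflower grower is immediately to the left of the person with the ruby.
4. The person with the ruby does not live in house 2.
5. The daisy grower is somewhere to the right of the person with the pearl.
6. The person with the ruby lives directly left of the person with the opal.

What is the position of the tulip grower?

1

Clue 2: the person with the pearl is in house 1.
From clue 6, the person with the ruby must be in house 3.
From clue 6, the person with the opal must be in house 4.
That leaves diamond as the gemstone for house 2.
Clue 1: the dahlia grower is in house 3.
Clue 3 places the sunflower grower in house 2.
So house 1 gets tulip for flower.
House 4's flower must be daisy (nothing else left).
So: house 1 = tulip/pearl, house 2 = sunflower/diamond, house 3 = dahlia/ruby, house 4 = daisy/opal.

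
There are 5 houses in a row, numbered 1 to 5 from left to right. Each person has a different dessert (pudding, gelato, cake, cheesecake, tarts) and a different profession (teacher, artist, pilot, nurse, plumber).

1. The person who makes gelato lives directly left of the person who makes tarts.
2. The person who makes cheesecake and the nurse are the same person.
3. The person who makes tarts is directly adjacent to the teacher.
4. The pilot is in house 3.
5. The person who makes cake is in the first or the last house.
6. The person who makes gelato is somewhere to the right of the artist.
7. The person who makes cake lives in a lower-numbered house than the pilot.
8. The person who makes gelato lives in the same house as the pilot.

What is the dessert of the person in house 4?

tarts

Clue 4 places the pilot in house 3.
Clue 7: the person who makes cake is in house 1.
Clue 8 places the person who makes gelato in house 3.
Clue 1 places the person who makes tarts in house 4.
From clue 3, the teacher must be in house 5.
Clue 2: the person who makes cheesecake is in house 2.
From clue 2, the nurse must be in house 2.
House 5's dessert must be pudding (nothing else left).
House 4's profession must be plumber (nothing else left).
That leaves artist as the profession for house 1.
So: house 1 = cake/artist, house 2 = cheesecake/nurse, house 3 = gelato/pilot, house 4 = tarts/plumber, house 5 = pudding/teacher.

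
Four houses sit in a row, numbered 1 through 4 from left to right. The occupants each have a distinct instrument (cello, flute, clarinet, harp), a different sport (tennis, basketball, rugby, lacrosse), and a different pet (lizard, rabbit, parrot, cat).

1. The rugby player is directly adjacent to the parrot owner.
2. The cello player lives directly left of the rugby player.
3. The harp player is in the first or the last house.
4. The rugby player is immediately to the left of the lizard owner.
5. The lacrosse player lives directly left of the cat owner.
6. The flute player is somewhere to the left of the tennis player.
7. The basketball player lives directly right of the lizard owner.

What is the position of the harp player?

Clue 7 places the basketball player in house 4.
The lizard owner is in house 3 (clue 7).
House 1's sport must be lacrosse (nothing else left).
By clue 4, the rugby player is in house 2.
From clue 5, the cat owner must be in house 2.
So house 3 gets clarinet for instrument.
House 4 instrument: only harp fits.
That leaves tennis as the sport for house 3.
From clue 1, the parrot owner must be in house 1.
Clue 2: the cello player is in house 1.
The only instrument still possible for house 2 is flute.
The only pet still possible for house 4 is rabbit.
So: house 1 = cello/lacrosse/parrot, house 2 = flute/rugby/cat, house 3 = clarinet/tennis/lizard, house 4 = harp/basketball/rabbit.

4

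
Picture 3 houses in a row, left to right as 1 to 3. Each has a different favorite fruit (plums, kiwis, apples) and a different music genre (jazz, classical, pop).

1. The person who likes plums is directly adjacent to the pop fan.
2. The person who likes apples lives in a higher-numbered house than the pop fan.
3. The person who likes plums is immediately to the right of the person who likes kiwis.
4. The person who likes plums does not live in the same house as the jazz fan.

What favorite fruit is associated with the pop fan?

kiwis

The only favorite fruit still possible for house 1 is kiwis.
Clue 3 places the person who likes plums in house 2.
The only favorite fruit still possible for house 3 is apples.
The pop fan is in house 1 (clue 1).
That leaves classical as the music genre for house 2.
The only music genre still possible for house 3 is jazz.
So: house 1 = kiwis/pop, house 2 = plums/classical, house 3 = apples/jazz.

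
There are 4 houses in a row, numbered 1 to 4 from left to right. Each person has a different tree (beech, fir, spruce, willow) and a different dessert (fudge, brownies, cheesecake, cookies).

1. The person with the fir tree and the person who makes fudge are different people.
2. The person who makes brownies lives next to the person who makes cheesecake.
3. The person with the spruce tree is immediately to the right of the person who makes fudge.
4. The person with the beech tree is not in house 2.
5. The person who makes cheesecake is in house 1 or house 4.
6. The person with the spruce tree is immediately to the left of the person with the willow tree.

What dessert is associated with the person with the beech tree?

fudge

The person with the spruce tree is narrowed to house 2 or 3; consider each.
Placing it in house 3 leads to a contradiction, so it's in house 2.
From clue 3, the person who makes fudge must be in house 1.
By clue 6, the person with the willow tree is in house 3.
That leaves cheesecake as the dessert for house 4.
From clue 1, the person with the fir tree must be in house 4.
Clue 2 places the person who makes brownies in house 3.
The only tree still possible for house 1 is beech.
House 2's dessert must be cookies (nothing else left).
So: house 1 = beech/fudge, house 2 = spruce/cookies, house 3 = willow/brownies, house 4 = fir/cheesecake.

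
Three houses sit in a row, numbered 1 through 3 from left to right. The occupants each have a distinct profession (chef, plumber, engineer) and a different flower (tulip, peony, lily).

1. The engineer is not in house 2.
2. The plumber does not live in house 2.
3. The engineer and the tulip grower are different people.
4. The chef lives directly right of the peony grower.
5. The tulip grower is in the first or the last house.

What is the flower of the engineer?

peony

The only profession still possible for house 2 is chef.
From clue 4, the peony grower must be in house 1.
That leaves lily as the flower for house 2.
So house 3 gets tulip for flower.
Clue 3 places the engineer in house 1.
The only profession still possible for house 3 is plumber.
So: house 1 = engineer/peony, house 2 = chef/lily, house 3 = plumber/tulip.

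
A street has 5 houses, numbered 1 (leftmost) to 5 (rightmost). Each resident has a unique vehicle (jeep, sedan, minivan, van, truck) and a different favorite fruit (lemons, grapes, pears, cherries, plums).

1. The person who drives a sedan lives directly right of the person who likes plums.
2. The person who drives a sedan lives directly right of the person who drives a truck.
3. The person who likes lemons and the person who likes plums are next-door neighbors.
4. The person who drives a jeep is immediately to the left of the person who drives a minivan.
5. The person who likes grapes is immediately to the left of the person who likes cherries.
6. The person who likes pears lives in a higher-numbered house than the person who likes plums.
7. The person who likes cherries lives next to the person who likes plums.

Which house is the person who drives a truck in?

3

The person who drives a jeep is narrowed to house 1 or 2 or 3 or 4; consider each.
Placing it in house 2 and house 3 and house 4 leads to a contradiction, so it's in house 1.
Clue 4 places the person who drives a minivan in house 2.
House 1 favorite fruit: only grapes fits.
Clue 5 places the person who likes cherries in house 2.
Clue 7: the person who likes plums is in house 3.
From clue 1, the person who drives a sedan must be in house 4.
Clue 2: the person who drives a truck is in house 3.
The person who likes lemons is in house 4 (clue 3).
House 5's vehicle must be van (nothing else left).
House 5's favorite fruit must be pears (nothing else left).
So: house 1 = jeep/grapes, house 2 = minivan/cherries, house 3 = truck/plums, house 4 = sedan/lemons, house 5 = van/pears.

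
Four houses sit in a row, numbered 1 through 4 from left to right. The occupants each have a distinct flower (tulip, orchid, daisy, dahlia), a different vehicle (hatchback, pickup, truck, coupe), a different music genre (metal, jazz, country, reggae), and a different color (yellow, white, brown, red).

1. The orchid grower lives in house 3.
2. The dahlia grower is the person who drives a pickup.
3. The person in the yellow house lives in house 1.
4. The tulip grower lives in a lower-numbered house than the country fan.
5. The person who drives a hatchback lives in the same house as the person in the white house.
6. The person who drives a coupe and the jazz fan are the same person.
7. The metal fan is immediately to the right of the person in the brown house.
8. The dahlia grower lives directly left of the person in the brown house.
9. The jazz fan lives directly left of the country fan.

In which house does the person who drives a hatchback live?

By clue 1, the orchid grower is in house 3.
The person in the yellow house is in house 1 (clue 3).
House 4 flower: only daisy fits.
The dahlia grower is narrowed to house 1 or 2; consider each.
Placing it in house 1 leads to a contradiction, so it's in house 2.
The person who drives a pickup is in house 2 (clue 2).
By clue 8, the person in the brown house is in house 3.
House 1's flower must be tulip (nothing else left).
From clue 5, the person who drives a hatchback must be in house 4.
Clue 5: the person in the white house is in house 4.
From clue 7, the metal fan must be in house 4.
The only music genre still possible for house 2 is country.
House 2's color must be red (nothing else left).
The jazz fan is in house 1 (clue 9).
House 3's music genre must be reggae (nothing else left).
From clue 6, the person who drives a coupe must be in house 1.
That leaves truck as the vehicle for house 3.
So: house 1 = tulip/coupe/jazz/yellow, house 2 = dahlia/pickup/country/red, house 3 = orchid/truck/reggae/brown, house 4 = daisy/hatchback/metal/white.

4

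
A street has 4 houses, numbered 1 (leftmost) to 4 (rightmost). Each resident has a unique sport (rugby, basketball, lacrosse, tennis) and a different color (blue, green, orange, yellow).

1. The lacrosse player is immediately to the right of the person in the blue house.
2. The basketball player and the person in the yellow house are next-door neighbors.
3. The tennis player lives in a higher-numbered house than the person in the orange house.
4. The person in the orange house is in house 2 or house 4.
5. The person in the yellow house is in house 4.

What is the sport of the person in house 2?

lacrosse

By clue 4, the person in the orange house is in house 2.
Clue 5: the person in the yellow house is in house 4.
By clue 2, the basketball player is in house 3.
That leaves rugby as the sport for house 1.
So house 2 gets lacrosse for sport.
The only sport still possible for house 4 is tennis.
Clue 1: the person in the blue house is in house 1.
That leaves green as the color for house 3.
So: house 1 = rugby/blue, house 2 = lacrosse/orange, house 3 = basketball/green, house 4 = tennis/yellow.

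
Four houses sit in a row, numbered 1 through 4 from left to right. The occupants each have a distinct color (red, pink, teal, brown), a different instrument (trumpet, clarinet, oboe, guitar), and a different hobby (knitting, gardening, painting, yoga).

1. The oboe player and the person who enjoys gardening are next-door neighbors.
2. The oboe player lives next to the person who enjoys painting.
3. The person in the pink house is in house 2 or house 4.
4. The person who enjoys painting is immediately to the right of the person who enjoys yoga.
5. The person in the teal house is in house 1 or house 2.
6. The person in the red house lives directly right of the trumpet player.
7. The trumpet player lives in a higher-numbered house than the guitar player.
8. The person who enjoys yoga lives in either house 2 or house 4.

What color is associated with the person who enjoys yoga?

pink

Clue 8 places the person who enjoys yoga in house 2.
The person who enjoys painting is in house 3 (clue 4).
From clue 2, the oboe player must be in house 2.
That leaves guitar as the instrument for house 1.
House 4's instrument must be clarinet (nothing else left).
The person who enjoys gardening is in house 1 (clue 1).
Clue 6: the person in the red house is in house 4.
So house 1 gets teal for color.
The only color still possible for house 2 is pink.
The only color still possible for house 3 is brown.
So house 3 gets trumpet for instrument.
That leaves knitting as the hobby for house 4.
So: house 1 = teal/guitar/gardening, house 2 = pink/oboe/yoga, house 3 = brown/trumpet/painting, house 4 = red/clarinet/knitting.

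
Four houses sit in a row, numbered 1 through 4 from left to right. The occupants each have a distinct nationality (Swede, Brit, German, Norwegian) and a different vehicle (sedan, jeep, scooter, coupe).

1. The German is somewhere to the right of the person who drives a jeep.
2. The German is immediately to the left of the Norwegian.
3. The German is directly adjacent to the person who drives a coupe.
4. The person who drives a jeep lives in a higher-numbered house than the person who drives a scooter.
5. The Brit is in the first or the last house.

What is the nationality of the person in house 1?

By clue 1, the German is in house 3.
Clue 1: the person who drives a jeep is in house 2.
By clue 2, the Norwegian is in house 4.
The person who drives a scooter is in house 1 (clue 4).
So house 2 gets Swede for nationality.
The only vehicle still possible for house 3 is sedan.
The only vehicle still possible for house 4 is coupe.
That leaves Brit as the nationality for house 1.
So: house 1 = Brit/scooter, house 2 = Swede/jeep, house 3 = German/sedan, house 4 = Norwegian/coupe.

Brit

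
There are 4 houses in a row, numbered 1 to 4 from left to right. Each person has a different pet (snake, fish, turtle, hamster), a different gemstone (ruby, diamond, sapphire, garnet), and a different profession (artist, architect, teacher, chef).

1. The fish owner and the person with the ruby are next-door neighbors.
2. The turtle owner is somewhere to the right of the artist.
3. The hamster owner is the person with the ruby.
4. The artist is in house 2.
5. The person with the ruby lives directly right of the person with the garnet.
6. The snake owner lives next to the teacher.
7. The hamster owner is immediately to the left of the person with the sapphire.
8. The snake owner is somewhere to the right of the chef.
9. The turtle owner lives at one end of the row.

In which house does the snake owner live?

3

Clue 4 places the artist in house 2.
Clue 9: the turtle owner is in house 4.
The chef is in house 1 (clue 8).
House 1's pet must be fish (nothing else left).
The person with the ruby is in house 2 (clue 1).
From clue 3, the hamster owner must be in house 2.
Clue 5: the person with the garnet is in house 1.
By clue 7, the person with the sapphire is in house 3.
The only pet still possible for house 3 is snake.
So house 4 gets diamond for gemstone.
From clue 6, the teacher must be in house 4.
That leaves architect as the profession for house 3.
So: house 1 = fish/garnet/chef, house 2 = hamster/ruby/artist, house 3 = snake/sapphire/architect, house 4 = turtle/diamond/teacher.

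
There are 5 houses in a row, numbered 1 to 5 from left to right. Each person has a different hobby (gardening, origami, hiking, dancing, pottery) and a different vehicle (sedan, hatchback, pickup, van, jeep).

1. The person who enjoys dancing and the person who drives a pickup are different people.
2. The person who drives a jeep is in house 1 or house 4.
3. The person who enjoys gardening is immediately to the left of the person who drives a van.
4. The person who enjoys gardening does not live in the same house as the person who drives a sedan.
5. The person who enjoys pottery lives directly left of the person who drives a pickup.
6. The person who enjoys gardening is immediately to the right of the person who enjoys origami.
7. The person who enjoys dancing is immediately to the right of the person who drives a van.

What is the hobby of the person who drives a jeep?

pottery

The person who enjoys dancing is narrowed to house 4 or 5; consider each.
Placing it in house 4 leads to a contradiction, so it's in house 5.
From clue 7, the person who drives a van must be in house 4.
House 4 hobby: only hiking fits.
House 1 vehicle: only jeep fits.
The person who enjoys gardening is in house 3 (clue 3).
Clue 6: the person who enjoys origami is in house 2.
So house 1 gets pottery for hobby.
By clue 5, the person who drives a pickup is in house 2.
House 3 vehicle: only hatchback fits.
That leaves sedan as the vehicle for house 5.
So: house 1 = pottery/jeep, house 2 = origami/pickup, house 3 = gardening/hatchback, house 4 = hiking/van, house 5 = dancing/sedan.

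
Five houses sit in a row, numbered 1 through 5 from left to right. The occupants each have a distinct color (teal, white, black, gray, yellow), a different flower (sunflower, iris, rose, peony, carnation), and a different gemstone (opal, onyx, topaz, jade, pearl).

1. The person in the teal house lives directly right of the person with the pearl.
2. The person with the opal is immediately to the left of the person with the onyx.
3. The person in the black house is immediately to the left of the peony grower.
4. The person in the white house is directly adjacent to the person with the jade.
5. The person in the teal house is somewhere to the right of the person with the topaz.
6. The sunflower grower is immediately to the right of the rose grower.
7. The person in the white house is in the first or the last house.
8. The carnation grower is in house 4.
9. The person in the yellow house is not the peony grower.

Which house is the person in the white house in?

From clue 8, the carnation grower must be in house 4.
House 5's gemstone must be onyx (nothing else left).
From clue 2, the person with the opal must be in house 4.
That leaves jade as the gemstone for house 2.
Clue 4: the person in the white house is in house 1.
The person in the black house is narrowed to house 2 or 4; consider each.
Placing it in house 4 leads to a contradiction, so it's in house 2.
Clue 3: the peony grower is in house 3.
House 3's color must be gray (nothing else left).
House 5's color must be yellow (nothing else left).
The only flower still possible for house 5 is iris.
Clue 1: the person with the pearl is in house 3.
The rose grower is in house 1 (clue 6).
House 4 color: only teal fits.
That leaves sunflower as the flower for house 2.
House 1 gemstone: only topaz fits.
So: house 1 = white/rose/topaz, house 2 = black/sunflower/jade, house 3 = gray/peony/pearl, house 4 = teal/carnation/opal, house 5 = yellow/iris/onyx.

1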